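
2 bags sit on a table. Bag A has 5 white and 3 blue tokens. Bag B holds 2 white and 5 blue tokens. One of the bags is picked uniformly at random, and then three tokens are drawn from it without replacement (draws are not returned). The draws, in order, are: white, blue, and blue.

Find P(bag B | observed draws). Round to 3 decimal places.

0.681

For each hypothesis, P(data | H) works out to: P(data | bag A) = (5/8)(3/7)(2/6) = 5/56; P(data | bag B) = (2/7)(5/6)(4/5) = 4/21.
Multiplying each by its prior: 1/2 · 5/56 = 5/112, 1/2 · 4/21 = 2/21; these sum to 47/336.
Hence P(bag B | data) = (2/21) / (47/336) = 32/47.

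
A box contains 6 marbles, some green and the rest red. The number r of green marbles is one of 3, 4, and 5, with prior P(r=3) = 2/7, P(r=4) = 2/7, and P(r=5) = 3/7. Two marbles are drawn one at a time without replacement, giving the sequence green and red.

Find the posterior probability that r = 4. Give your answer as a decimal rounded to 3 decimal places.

0.327

Under each hypothesis, the probability of the observed sequence is: P(data | r = 3) = (3/6)(3/5) = 3/10; P(data | r = 4) = (4/6)(2/5) = 4/15; P(data | r = 5) = (5/6)(1/5) = 1/6.
The prior-weighted likelihoods are 2/7 · 3/10 = 3/35, 2/7 · 4/15 = 8/105, 3/7 · 1/6 = 1/14; summing to 7/30.
So P(r = 4 | data) = (8/105) / (7/30) = 16/49.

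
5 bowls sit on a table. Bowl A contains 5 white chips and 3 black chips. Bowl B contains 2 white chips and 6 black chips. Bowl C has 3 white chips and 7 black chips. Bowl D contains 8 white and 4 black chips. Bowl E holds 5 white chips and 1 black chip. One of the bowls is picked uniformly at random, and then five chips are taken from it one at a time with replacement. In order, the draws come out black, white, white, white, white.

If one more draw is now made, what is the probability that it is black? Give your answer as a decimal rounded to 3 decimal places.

Under each hypothesis, the probability of the observed sequence is: P(data | bowl A) = (3/8)(5/8)(5/8)(5/8)(5/8) = 0.05722; P(data | bowl B) = (6/8)(2/8)(2/8)(2/8)(2/8) = 0.0029297; P(data | bowl C) = (7/10)(3/10)(3/10)(3/10)(3/10) = 0.00567; P(data | bowl D) = (4/12)(8/12)(8/12)(8/12)(8/12) = 0.065844; P(data | bowl E) = (1/6)(5/6)(5/6)(5/6)(5/6) = 0.080376.
Multiplying each by its prior: 1/5 · 0.05722 = 0.011444, 1/5 · 0.0029297 = 0.00058594, 1/5 · 0.00567 = 0.001134, 1/5 · 0.065844 = 0.013169, 1/5 · 0.080376 = 0.016075; summing to 0.042408.
Normalising, the posterior is P(bowl A | data) = 0.26986, P(bowl B | data) = 0.013817, P(bowl C | data) = 0.02674, P(bowl D | data) = 0.31053, P(bowl E | data) = 0.37906.
So P(black next | data) = Σ P(black next | H) P(H | data) = (3/8)(0.26986) + (3/4)(0.013817) + (7/10)(0.02674) + (1/3)(0.31053) + (1/6)(0.37906) = 0.29696.

0.297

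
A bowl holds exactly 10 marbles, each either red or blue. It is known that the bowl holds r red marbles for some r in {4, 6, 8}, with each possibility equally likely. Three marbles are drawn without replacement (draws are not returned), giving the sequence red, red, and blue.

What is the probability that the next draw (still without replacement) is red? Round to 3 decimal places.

0.609

Under each hypothesis, the probability of the observed sequence is: P(data | r = 4) = (4/10)(3/9)(6/8) = 1/10; P(data | r = 6) = (6/10)(5/9)(4/8) = 1/6; P(data | r = 8) = (8/10)(7/9)(2/8) = 7/45.
The prior-weighted likelihoods are 1/3 · 1/10 = 1/30, 1/3 · 1/6 = 1/18, 1/3 · 7/45 = 7/135; summing to 19/135.
Dividing through by the total gives posterior P(r = 4 | data) = 9/38, P(r = 6 | data) = 15/38, P(r = 8 | data) = 7/19.
Averaging over the posterior, P(red next | data) = (2/7)(9/38) + (4/7)(15/38) + (6/7)(7/19) = 81/133.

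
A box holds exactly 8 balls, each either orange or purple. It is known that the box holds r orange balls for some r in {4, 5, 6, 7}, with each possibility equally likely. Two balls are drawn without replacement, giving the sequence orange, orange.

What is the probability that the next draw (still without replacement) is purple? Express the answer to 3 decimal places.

0.337

The likelihood of the observed sequence under each hypothesis: P(data | r = 4) = (4/8)(3/7) = 3/14; P(data | r = 5) = (5/8)(4/7) = 5/14; P(data | r = 6) = (6/8)(5/7) = 15/28; P(data | r = 7) = (7/8)(6/7) = 3/4.
The prior-weighted likelihoods are 1/4 · 3/14 = 3/56, 1/4 · 5/14 = 5/56, 1/4 · 15/28 = 15/112, 1/4 · 3/4 = 3/16; with total 13/28.
The posterior is then P(r = 4 | data) = 3/26, P(r = 5 | data) = 5/26, P(r = 6 | data) = 15/52, P(r = 7 | data) = 21/52.
Averaging over the posterior, P(purple next | data) = (2/3)(3/26) + (1/2)(5/26) + (1/3)(15/52) + (1/6)(21/52) = 35/104.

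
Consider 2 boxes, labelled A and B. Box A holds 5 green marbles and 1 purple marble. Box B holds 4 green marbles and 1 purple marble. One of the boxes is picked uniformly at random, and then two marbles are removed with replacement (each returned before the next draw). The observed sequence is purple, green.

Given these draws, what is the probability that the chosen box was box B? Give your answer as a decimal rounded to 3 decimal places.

The likelihood of the observed sequence under each hypothesis: P(data | box A) = (1/6)(5/6) = 0.13889; P(data | box B) = (1/5)(4/5) = 0.16.
Weighting by the prior gives 1/2 · 0.13889 = 0.069444, 1/2 · 0.16 = 0.08; summing to 0.14944.
So P(box B | data) = (0.08) / (0.14944) = 0.53532.

0.535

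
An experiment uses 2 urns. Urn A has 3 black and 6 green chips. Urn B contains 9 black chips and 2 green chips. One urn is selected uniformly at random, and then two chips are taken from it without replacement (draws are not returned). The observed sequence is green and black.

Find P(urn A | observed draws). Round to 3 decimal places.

0.604

Under each hypothesis, the probability of the observed sequence is: P(data | urn A) = (6/9)(3/8) = 1/4; P(data | urn B) = (2/11)(9/10) = 9/55.
Multiplying each by its prior: 1/2 · 1/4 = 1/8, 1/2 · 9/55 = 9/110; with total 91/440.
Therefore the posterior P(urn A | data) = (1/8) / (91/440) = 55/91.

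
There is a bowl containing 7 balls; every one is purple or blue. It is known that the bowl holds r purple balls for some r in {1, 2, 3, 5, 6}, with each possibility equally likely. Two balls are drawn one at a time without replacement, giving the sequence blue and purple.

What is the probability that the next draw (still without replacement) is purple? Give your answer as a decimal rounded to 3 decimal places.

Under each hypothesis, the probability of the observed sequence is: P(data | r = 1) = (6/7)(1/6) = 1/7; P(data | r = 2) = (5/7)(2/6) = 5/21; P(data | r = 3) = (4/7)(3/6) = 2/7; P(data | r = 5) = (2/7)(5/6) = 5/21; P(data | r = 6) = (1/7)(6/6) = 1/7.
Weighting by the prior gives 1/5 · 1/7 = 1/35, 1/5 · 5/21 = 1/21, 1/5 · 2/7 = 2/35, 1/5 · 5/21 = 1/21, 1/5 · 1/7 = 1/35; with total 22/105.
Dividing through by the total gives posterior P(r = 1 | data) = 3/22, P(r = 2 | data) = 5/22, P(r = 3 | data) = 3/11, P(r = 5 | data) = 5/22, P(r = 6 | data) = 3/22.
The predictive probability is P(purple next | data) = (0)(3/22) + (1/5)(5/22) + (2/5)(3/11) + (4/5)(5/22) + (1)(3/22) = 26/55.

0.473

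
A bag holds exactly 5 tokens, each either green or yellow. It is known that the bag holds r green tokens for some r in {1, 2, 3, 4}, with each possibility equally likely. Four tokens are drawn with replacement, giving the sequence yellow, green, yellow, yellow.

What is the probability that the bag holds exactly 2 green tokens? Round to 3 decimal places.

0.370

For each hypothesis, P(data | H) works out to: P(data | r = 1) = (4/5)(1/5)(4/5)(4/5) = 0.1024; P(data | r = 2) = (3/5)(2/5)(3/5)(3/5) = 0.0864; P(data | r = 3) = (2/5)(3/5)(2/5)(2/5) = 0.0384; P(data | r = 4) = (1/5)(4/5)(1/5)(1/5) = 0.0064.
Weighting by the prior gives 1/4 · 0.1024 = 0.0256, 1/4 · 0.0864 = 0.0216, 1/4 · 0.0384 = 0.0096, 1/4 · 0.0064 = 0.0016; with total 0.0584.
So P(r = 2 | data) = (0.0216) / (0.0584) = 0.36986.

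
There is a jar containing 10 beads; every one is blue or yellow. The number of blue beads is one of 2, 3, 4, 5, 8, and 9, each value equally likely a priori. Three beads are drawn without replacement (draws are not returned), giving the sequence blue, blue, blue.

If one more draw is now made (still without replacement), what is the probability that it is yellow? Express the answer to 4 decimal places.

Compute the likelihood of the observed sequence for each case: P(data | r = 2) = (2/10)(1/9)(0/8) = 0; P(data | r = 3) = (3/10)(2/9)(1/8) = 1/120; P(data | r = 4) = (4/10)(3/9)(2/8) = 1/30; P(data | r = 5) = (5/10)(4/9)(3/8) = 1/12; P(data | r = 8) = (8/10)(7/9)(6/8) = 7/15; P(data | r = 9) = (9/10)(8/9)(7/8) = 7/10.
Weighting by the prior gives 1/6 · 0 = 0, 1/6 · 1/120 = 1/720, 1/6 · 1/30 = 1/180, 1/6 · 1/12 = 1/72, 1/6 · 7/15 = 7/90, 1/6 · 7/10 = 7/60; with total 31/144.
The posterior is then P(r = 2 | data) = 0, P(r = 3 | data) = 0.0064516, P(r = 4 | data) = 0.025806, P(r = 5 | data) = 0.064516, P(r = 8 | data) = 0.36129, P(r = 9 | data) = 0.54194.
Averaging over the posterior, P(yellow next | data) = (1)(0.0064516) + (6/7)(0.025806) + (5/7)(0.064516) + (2/7)(0.36129) + (1/7)(0.54194) = 0.2553.

0.2553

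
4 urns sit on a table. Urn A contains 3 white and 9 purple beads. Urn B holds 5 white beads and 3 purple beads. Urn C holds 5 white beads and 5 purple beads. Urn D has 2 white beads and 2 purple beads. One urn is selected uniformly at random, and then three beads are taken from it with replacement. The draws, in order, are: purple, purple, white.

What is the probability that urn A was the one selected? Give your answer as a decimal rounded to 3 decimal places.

Compute the likelihood of the observed sequence for each case: P(data | urn A) = (9/12)(9/12)(3/12) = 0.14062; P(data | urn B) = (3/8)(3/8)(5/8) = 0.087891; P(data | urn C) = (5/10)(5/10)(5/10) = 0.125; P(data | urn D) = (2/4)(2/4)(2/4) = 0.125.
The prior-weighted likelihoods are 1/4 · 0.14062 = 0.035156, 1/4 · 0.087891 = 0.021973, 1/4 · 0.125 = 0.03125, 1/4 · 0.125 = 0.03125; with total 0.11963.
Therefore the posterior P(urn A | data) = (0.035156) / (0.11963) = 0.29388.

0.294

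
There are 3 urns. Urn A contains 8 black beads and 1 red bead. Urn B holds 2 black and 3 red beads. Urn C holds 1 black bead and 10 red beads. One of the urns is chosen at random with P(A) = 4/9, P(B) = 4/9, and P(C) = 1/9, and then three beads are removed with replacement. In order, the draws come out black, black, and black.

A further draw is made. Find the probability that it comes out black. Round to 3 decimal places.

0.848

The likelihood of the observed sequence under each hypothesis: P(data | urn A) = (8/9)(8/9)(8/9) = 0.70233; P(data | urn B) = (2/5)(2/5)(2/5) = 0.064; P(data | urn C) = (1/11)(1/11)(1/11) = 0.00075131.
The prior-weighted likelihoods are 4/9 · 0.70233 = 0.31215, 4/9 · 0.064 = 0.028444, 1/9 · 0.00075131 = 8.3479e-05; with total 0.34068.
Dividing through by the total gives posterior P(urn A | data) = 0.91626, P(urn B | data) = 0.083494, P(urn C | data) = 0.00024504.
Averaging over the posterior, P(black next | data) = (8/9)(0.91626) + (2/5)(0.083494) + (1/11)(0.00024504) = 0.84787.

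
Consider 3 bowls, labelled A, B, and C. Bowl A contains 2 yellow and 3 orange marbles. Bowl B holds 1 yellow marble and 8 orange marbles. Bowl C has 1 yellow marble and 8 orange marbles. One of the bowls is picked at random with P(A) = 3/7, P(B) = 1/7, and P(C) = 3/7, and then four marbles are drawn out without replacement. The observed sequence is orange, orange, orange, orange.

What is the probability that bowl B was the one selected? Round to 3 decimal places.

0.250

Under each hypothesis, the probability of the observed sequence is: P(data | bowl A) = (3/5)(2/4)(1/3)(0/2) = 0; P(data | bowl B) = (8/9)(7/8)(6/7)(5/6) = 5/9; P(data | bowl C) = (8/9)(7/8)(6/7)(5/6) = 5/9.
Weighting by the prior gives 3/7 · 0 = 0, 1/7 · 5/9 = 5/63, 3/7 · 5/9 = 5/21; these sum to 20/63.
So P(bowl B | data) = (5/63) / (20/63) = 1/4.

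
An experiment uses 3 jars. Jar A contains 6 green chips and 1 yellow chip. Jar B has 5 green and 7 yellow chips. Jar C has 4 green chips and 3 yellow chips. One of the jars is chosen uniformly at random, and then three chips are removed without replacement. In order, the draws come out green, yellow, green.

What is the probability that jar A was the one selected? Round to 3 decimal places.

0.340

The likelihood of the observed sequence under each hypothesis: P(data | jar A) = (6/7)(1/6)(5/5) = 0.14286; P(data | jar B) = (5/12)(7/11)(4/10) = 0.10606; P(data | jar C) = (4/7)(3/6)(3/5) = 0.17143.
The prior-weighted likelihoods are 1/3 · 0.14286 = 0.047619, 1/3 · 0.10606 = 0.035354, 1/3 · 0.17143 = 0.057143; summing to 0.14012.
Hence P(jar A | data) = (0.047619) / (0.14012) = 0.33986.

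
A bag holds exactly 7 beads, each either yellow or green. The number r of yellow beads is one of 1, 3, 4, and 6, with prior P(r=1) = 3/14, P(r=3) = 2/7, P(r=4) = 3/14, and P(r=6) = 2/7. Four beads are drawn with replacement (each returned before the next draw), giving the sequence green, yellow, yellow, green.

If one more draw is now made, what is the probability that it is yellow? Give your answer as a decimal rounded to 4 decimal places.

Under each hypothesis, the probability of the observed sequence is: P(data | r = 1) = (6/7)(1/7)(1/7)(6/7) = 0.014994; P(data | r = 3) = (4/7)(3/7)(3/7)(4/7) = 0.059975; P(data | r = 4) = (3/7)(4/7)(4/7)(3/7) = 0.059975; P(data | r = 6) = (1/7)(6/7)(6/7)(1/7) = 0.014994.
Weighting by the prior gives 3/14 · 0.014994 = 0.0032129, 2/7 · 0.059975 = 0.017136, 3/14 · 0.059975 = 0.012852, 2/7 · 0.014994 = 0.0042839; these sum to 0.037484.
The posterior is then P(r = 1 | data) = 0.085714, P(r = 3 | data) = 0.45714, P(r = 4 | data) = 0.34286, P(r = 6 | data) = 0.11429.
So P(yellow next | data) = Σ P(yellow next | H) P(H | data) = (1/7)(0.085714) + (3/7)(0.45714) + (4/7)(0.34286) + (6/7)(0.11429) = 0.50204.

0.5020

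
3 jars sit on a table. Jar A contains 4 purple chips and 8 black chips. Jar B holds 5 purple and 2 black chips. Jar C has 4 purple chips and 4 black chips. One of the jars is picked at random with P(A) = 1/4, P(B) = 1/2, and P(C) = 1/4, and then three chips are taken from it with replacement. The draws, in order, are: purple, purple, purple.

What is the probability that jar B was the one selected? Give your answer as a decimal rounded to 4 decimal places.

0.8181

Under each hypothesis, the probability of the observed sequence is: P(data | jar A) = (4/12)(4/12)(4/12) = 0.037037; P(data | jar B) = (5/7)(5/7)(5/7) = 0.36443; P(data | jar C) = (4/8)(4/8)(4/8) = 0.125.
The prior-weighted likelihoods are 1/4 · 0.037037 = 0.0092593, 1/2 · 0.36443 = 0.18222, 1/4 · 0.125 = 0.03125; summing to 0.22273.
So P(jar B | data) = (0.18222) / (0.22273) = 0.81812.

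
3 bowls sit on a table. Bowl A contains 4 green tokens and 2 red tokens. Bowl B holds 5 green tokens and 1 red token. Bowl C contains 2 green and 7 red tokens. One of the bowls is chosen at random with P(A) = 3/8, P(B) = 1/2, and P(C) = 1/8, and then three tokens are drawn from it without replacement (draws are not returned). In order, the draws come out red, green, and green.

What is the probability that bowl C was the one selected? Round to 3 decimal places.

0.021

Under each hypothesis, the probability of the observed sequence is: P(data | bowl A) = (2/6)(4/5)(3/4) = 0.2; P(data | bowl B) = (1/6)(5/5)(4/4) = 0.16667; P(data | bowl C) = (7/9)(2/8)(1/7) = 0.027778.
Weighting by the prior gives 3/8 · 0.2 = 0.075, 1/2 · 0.16667 = 0.083333, 1/8 · 0.027778 = 0.0034722; with total 0.16181.
Hence P(bowl C | data) = (0.0034722) / (0.16181) = 0.021459.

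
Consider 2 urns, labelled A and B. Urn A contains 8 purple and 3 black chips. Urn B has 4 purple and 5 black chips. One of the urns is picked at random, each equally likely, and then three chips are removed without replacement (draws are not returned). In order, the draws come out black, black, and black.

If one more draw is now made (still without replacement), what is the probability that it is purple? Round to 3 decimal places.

The likelihood of the observed sequence under each hypothesis: P(data | urn A) = (3/11)(2/10)(1/9) = 0.0060606; P(data | urn B) = (5/9)(4/8)(3/7) = 0.11905.
The prior-weighted likelihoods are 1/2 · 0.0060606 = 0.0030303, 1/2 · 0.11905 = 0.059524; summing to 0.062554.
Dividing through by the total gives posterior P(urn A | data) = 0.048443, P(urn B | data) = 0.95156.
So P(purple next | data) = Σ P(purple next | H) P(H | data) = (1)(0.048443) + (2/3)(0.95156) = 0.68281.

0.683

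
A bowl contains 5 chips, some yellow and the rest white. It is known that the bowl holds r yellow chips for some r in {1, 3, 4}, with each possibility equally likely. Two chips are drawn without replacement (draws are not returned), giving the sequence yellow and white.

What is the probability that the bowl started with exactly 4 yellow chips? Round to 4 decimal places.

The likelihood of the observed sequence under each hypothesis: P(data | r = 1) = (1/5)(4/4) = 1/5; P(data | r = 3) = (3/5)(2/4) = 3/10; P(data | r = 4) = (4/5)(1/4) = 1/5.
Multiplying each by its prior: 1/3 · 1/5 = 1/15, 1/3 · 3/10 = 1/10, 1/3 · 1/5 = 1/15; summing to 7/30.
Therefore the posterior P(r = 4 | data) = (1/15) / (7/30) = 2/7.

0.2857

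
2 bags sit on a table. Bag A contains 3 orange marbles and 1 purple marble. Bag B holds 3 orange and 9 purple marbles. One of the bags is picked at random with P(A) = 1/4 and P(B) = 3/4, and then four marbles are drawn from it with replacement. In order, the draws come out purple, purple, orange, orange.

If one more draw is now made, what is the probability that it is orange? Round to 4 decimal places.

Under each hypothesis, the probability of the observed sequence is: P(data | bag A) = (1/4)(1/4)(3/4)(3/4) = 0.035156; P(data | bag B) = (9/12)(9/12)(3/12)(3/12) = 0.035156.
The prior-weighted likelihoods are 1/4 · 0.035156 = 0.0087891, 3/4 · 0.035156 = 0.026367; these sum to 0.035156.
Normalising, the posterior is P(bag A | data) = 0.25, P(bag B | data) = 0.75.
The predictive probability is P(orange next | data) = (3/4)(0.25) + (1/4)(0.75) = 0.375.

0.3750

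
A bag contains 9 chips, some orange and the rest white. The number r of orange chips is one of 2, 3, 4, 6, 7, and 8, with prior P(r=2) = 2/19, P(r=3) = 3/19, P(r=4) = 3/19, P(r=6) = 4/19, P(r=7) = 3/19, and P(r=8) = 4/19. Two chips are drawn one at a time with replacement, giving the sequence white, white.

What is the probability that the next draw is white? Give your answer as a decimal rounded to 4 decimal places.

Compute the likelihood of the observed sequence for each case: P(data | r = 2) = (7/9)(7/9) = 0.60494; P(data | r = 3) = (6/9)(6/9) = 0.44444; P(data | r = 4) = (5/9)(5/9) = 0.30864; P(data | r = 6) = (3/9)(3/9) = 0.11111; P(data | r = 7) = (2/9)(2/9) = 0.049383; P(data | r = 8) = (1/9)(1/9) = 0.012346.
Weighting by the prior gives 2/19 · 0.60494 = 0.063678, 3/19 · 0.44444 = 0.070175, 3/19 · 0.30864 = 0.048733, 4/19 · 0.11111 = 0.023392, 3/19 · 0.049383 = 0.0077973, 4/19 · 0.012346 = 0.0025991; these sum to 0.21637.
The posterior is then P(r = 2 | data) = 0.29429, P(r = 3 | data) = 0.32432, P(r = 4 | data) = 0.22523, P(r = 6 | data) = 0.10811, P(r = 7 | data) = 0.036036, P(r = 8 | data) = 0.012012.
Averaging over the posterior, P(white next | data) = (7/9)(0.29429) + (2/3)(0.32432) + (5/9)(0.22523) + (1/3)(0.10811) + (2/9)(0.036036) + (1/9)(0.012012) = 0.61562.

0.6156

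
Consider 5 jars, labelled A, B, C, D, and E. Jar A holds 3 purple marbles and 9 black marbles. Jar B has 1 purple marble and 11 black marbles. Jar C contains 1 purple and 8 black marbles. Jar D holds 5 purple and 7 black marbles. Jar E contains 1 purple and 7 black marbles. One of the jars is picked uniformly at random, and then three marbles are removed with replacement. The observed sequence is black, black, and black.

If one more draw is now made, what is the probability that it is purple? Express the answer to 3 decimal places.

Compute the likelihood of the observed sequence for each case: P(data | jar A) = (9/12)(9/12)(9/12) = 0.42188; P(data | jar B) = (11/12)(11/12)(11/12) = 0.77025; P(data | jar C) = (8/9)(8/9)(8/9) = 0.70233; P(data | jar D) = (7/12)(7/12)(7/12) = 0.1985; P(data | jar E) = (7/8)(7/8)(7/8) = 0.66992.
Multiplying each by its prior: 1/5 · 0.42188 = 0.084375, 1/5 · 0.77025 = 0.15405, 1/5 · 0.70233 = 0.14047, 1/5 · 0.1985 = 0.039699, 1/5 · 0.66992 = 0.13398; summing to 0.55258.
The posterior is then P(jar A | data) = 0.15269, P(jar B | data) = 0.27879, P(jar C | data) = 0.2542, P(jar D | data) = 0.071844, P(jar E | data) = 0.24247.
So P(purple next | data) = Σ P(purple next | H) P(H | data) = (1/4)(0.15269) + (1/12)(0.27879) + (1/9)(0.2542) + (5/12)(0.071844) + (1/8)(0.24247) = 0.14989.

0.150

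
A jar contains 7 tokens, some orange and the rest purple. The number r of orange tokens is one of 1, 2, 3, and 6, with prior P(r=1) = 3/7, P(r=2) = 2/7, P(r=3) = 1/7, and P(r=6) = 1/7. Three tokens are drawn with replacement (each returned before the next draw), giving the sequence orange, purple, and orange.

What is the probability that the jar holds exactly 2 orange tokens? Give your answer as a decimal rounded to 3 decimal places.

0.308

Compute the likelihood of the observed sequence for each case: P(data | r = 1) = (1/7)(6/7)(1/7) = 0.017493; P(data | r = 2) = (2/7)(5/7)(2/7) = 0.058309; P(data | r = 3) = (3/7)(4/7)(3/7) = 0.10496; P(data | r = 6) = (6/7)(1/7)(6/7) = 0.10496.
Weighting by the prior gives 3/7 · 0.017493 = 0.0074969, 2/7 · 0.058309 = 0.01666, 1/7 · 0.10496 = 0.014994, 1/7 · 0.10496 = 0.014994; summing to 0.054144.
So P(r = 2 | data) = (0.01666) / (0.054144) = 0.30769.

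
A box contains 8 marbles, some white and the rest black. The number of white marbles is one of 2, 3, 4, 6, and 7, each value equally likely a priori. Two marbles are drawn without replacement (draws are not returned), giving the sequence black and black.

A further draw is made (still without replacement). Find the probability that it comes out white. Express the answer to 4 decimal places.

For each hypothesis, P(data | H) works out to: P(data | r = 2) = (6/8)(5/7) = 15/28; P(data | r = 3) = (5/8)(4/7) = 5/14; P(data | r = 4) = (4/8)(3/7) = 3/14; P(data | r = 6) = (2/8)(1/7) = 1/28; P(data | r = 7) = (1/8)(0/7) = 0.
Multiplying each by its prior: 1/5 · 15/28 = 3/28, 1/5 · 5/14 = 1/14, 1/5 · 3/14 = 3/70, 1/5 · 1/28 = 1/140, 1/5 · 0 = 0; with total 8/35.
The posterior is then P(r = 2 | data) = 15/32, P(r = 3 | data) = 5/16, P(r = 4 | data) = 3/16, P(r = 6 | data) = 1/32, P(r = 7 | data) = 0.
So P(white next | data) = Σ P(white next | H) P(H | data) = (1/3)(15/32) + (1/2)(5/16) + (2/3)(3/16) + (1)(1/32) = 15/32.

0.4688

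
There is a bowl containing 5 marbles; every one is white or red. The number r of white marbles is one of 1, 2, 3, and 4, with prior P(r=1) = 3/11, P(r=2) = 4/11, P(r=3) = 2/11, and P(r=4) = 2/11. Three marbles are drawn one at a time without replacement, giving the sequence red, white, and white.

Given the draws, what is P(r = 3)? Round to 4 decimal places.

0.3333

The likelihood of the observed sequence under each hypothesis: P(data | r = 1) = (4/5)(1/4)(0/3) = 0; P(data | r = 2) = (3/5)(2/4)(1/3) = 1/10; P(data | r = 3) = (2/5)(3/4)(2/3) = 1/5; P(data | r = 4) = (1/5)(4/4)(3/3) = 1/5.
Multiplying each by its prior: 3/11 · 0 = 0, 4/11 · 1/10 = 2/55, 2/11 · 1/5 = 2/55, 2/11 · 1/5 = 2/55; summing to 6/55.
Therefore the posterior P(r = 3 | data) = (2/55) / (6/55) = 1/3.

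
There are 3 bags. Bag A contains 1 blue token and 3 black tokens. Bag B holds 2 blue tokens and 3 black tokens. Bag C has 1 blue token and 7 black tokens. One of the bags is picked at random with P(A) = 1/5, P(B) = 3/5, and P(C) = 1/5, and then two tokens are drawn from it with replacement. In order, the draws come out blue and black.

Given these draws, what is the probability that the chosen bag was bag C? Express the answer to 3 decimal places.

0.108

For each hypothesis, P(data | H) works out to: P(data | bag A) = (1/4)(3/4) = 0.1875; P(data | bag B) = (2/5)(3/5) = 0.24; P(data | bag C) = (1/8)(7/8) = 0.10938.
Multiplying each by its prior: 1/5 · 0.1875 = 0.0375, 3/5 · 0.24 = 0.144, 1/5 · 0.10938 = 0.021875; these sum to 0.20338.
Therefore the posterior P(bag C | data) = (0.021875) / (0.20338) = 0.10756.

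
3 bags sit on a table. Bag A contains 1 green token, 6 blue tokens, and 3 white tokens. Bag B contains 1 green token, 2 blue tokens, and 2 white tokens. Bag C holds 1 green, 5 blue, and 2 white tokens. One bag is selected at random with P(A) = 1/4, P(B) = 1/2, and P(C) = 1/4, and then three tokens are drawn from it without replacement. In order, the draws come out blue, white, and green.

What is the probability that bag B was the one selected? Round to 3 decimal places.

Compute the likelihood of the observed sequence for each case: P(data | bag A) = (6/10)(3/9)(1/8) = 0.025; P(data | bag B) = (2/5)(2/4)(1/3) = 0.066667; P(data | bag C) = (5/8)(2/7)(1/6) = 0.029762.
Multiplying each by its prior: 1/4 · 0.025 = 0.00625, 1/2 · 0.066667 = 0.033333, 1/4 · 0.029762 = 0.0074405; summing to 0.047024.
By Bayes' rule, P(bag B | data) = (0.033333) / (0.047024) = 0.70886.

0.709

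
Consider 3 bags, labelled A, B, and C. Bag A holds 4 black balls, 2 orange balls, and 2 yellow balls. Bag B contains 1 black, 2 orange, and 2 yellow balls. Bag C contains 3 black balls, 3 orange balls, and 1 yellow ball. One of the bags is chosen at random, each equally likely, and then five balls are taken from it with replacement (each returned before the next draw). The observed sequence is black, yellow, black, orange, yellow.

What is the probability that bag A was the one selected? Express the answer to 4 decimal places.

Under each hypothesis, the probability of the observed sequence is: P(data | bag A) = (4/8)(2/8)(4/8)(2/8)(2/8) = 0.0039062; P(data | bag B) = (1/5)(2/5)(1/5)(2/5)(2/5) = 0.00256; P(data | bag C) = (3/7)(1/7)(3/7)(3/7)(1/7) = 0.0016065.
The prior-weighted likelihoods are 1/3 · 0.0039062 = 0.0013021, 1/3 · 0.00256 = 0.00085333, 1/3 · 0.0016065 = 0.00053549; with total 0.0026909.
So P(bag A | data) = (0.0013021) / (0.0026909) = 0.48388.

0.4839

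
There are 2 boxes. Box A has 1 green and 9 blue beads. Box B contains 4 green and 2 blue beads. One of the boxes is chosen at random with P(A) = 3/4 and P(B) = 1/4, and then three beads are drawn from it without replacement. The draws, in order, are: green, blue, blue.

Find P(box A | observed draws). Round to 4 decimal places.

Under each hypothesis, the probability of the observed sequence is: P(data | box A) = (1/10)(9/9)(8/8) = 1/10; P(data | box B) = (4/6)(2/5)(1/4) = 1/15.
Weighting by the prior gives 3/4 · 1/10 = 3/40, 1/4 · 1/15 = 1/60; with total 11/120.
By Bayes' rule, P(box A | data) = (3/40) / (11/120) = 9/11.

0.8182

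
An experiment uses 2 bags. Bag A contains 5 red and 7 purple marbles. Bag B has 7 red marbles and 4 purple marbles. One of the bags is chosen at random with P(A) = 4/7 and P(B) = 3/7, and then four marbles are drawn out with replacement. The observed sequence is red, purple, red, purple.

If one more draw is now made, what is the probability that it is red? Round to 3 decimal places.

0.506

Compute the likelihood of the observed sequence for each case: P(data | bag A) = (5/12)(7/12)(5/12)(7/12) = 0.059076; P(data | bag B) = (7/11)(4/11)(7/11)(4/11) = 0.053548.
The prior-weighted likelihoods are 4/7 · 0.059076 = 0.033758, 3/7 · 0.053548 = 0.022949; with total 0.056707.
Normalising, the posterior is P(bag A | data) = 0.5953, P(bag B | data) = 0.4047.
Averaging over the posterior, P(red next | data) = (5/12)(0.5953) + (7/11)(0.4047) = 0.50558.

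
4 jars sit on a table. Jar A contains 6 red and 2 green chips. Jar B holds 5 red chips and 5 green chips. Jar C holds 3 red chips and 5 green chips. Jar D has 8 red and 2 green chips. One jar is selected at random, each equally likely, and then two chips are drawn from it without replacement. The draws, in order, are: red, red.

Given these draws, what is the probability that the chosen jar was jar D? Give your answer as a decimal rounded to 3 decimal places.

0.418

For each hypothesis, P(data | H) works out to: P(data | jar A) = (6/8)(5/7) = 0.53571; P(data | jar B) = (5/10)(4/9) = 0.22222; P(data | jar C) = (3/8)(2/7) = 0.10714; P(data | jar D) = (8/10)(7/9) = 0.62222.
The prior-weighted likelihoods are 1/4 · 0.53571 = 0.13393, 1/4 · 0.22222 = 0.055556, 1/4 · 0.10714 = 0.026786, 1/4 · 0.62222 = 0.15556; summing to 0.37183.
So P(jar D | data) = (0.15556) / (0.37183) = 0.41836.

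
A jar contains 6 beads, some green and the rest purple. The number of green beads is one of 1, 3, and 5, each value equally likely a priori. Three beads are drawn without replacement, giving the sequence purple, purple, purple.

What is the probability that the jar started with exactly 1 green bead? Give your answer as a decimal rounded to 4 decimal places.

0.9091

Compute the likelihood of the observed sequence for each case: P(data | r = 1) = (5/6)(4/5)(3/4) = 1/2; P(data | r = 3) = (3/6)(2/5)(1/4) = 1/20; P(data | r = 5) = (1/6)(0/5) = 0.
Weighting by the prior gives 1/3 · 1/2 = 1/6, 1/3 · 1/20 = 1/60, 1/3 · 0 = 0; these sum to 11/60.
By Bayes' rule, P(r = 1 | data) = (1/6) / (11/60) = 10/11.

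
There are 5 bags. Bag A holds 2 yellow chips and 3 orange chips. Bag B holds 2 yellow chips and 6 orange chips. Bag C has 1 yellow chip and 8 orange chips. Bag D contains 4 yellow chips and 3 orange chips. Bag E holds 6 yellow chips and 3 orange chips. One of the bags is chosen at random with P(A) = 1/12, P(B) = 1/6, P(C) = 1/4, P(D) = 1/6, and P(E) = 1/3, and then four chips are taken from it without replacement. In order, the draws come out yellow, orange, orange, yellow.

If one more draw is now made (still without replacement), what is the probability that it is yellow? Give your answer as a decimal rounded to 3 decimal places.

The likelihood of the observed sequence under each hypothesis: P(data | bag A) = (2/5)(3/4)(2/3)(1/2) = 0.1; P(data | bag B) = (2/8)(6/7)(5/6)(1/5) = 0.035714; P(data | bag C) = (1/9)(8/8)(7/7)(0/6) = 0; P(data | bag D) = (4/7)(3/6)(2/5)(3/4) = 0.085714; P(data | bag E) = (6/9)(3/8)(2/7)(5/6) = 0.059524.
Multiplying each by its prior: 1/12 · 0.1 = 0.0083333, 1/6 · 0.035714 = 0.0059524, 1/4 · 0 = 0, 1/6 · 0.085714 = 0.014286, 1/3 · 0.059524 = 0.019841; with total 0.048413.
The posterior is then P(bag A | data) = 0.17213, P(bag B | data) = 0.12295, P(bag C | data) = 0, P(bag D | data) = 0.29508, P(bag E | data) = 0.40984.
The predictive probability is P(yellow next | data) = (0)(0.17213) + (0)(0.12295) + (2/3)(0.29508) + (4/5)(0.40984) = 0.52459.

0.525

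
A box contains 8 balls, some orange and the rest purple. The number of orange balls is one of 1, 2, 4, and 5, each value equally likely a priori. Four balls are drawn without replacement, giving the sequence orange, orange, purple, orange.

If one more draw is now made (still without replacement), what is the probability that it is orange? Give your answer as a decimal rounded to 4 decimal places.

Compute the likelihood of the observed sequence for each case: P(data | r = 1) = (1/8)(0/7) = 0; P(data | r = 2) = (2/8)(1/7)(6/6)(0/5) = 0; P(data | r = 4) = (4/8)(3/7)(4/6)(2/5) = 2/35; P(data | r = 5) = (5/8)(4/7)(3/6)(3/5) = 3/28.
The prior-weighted likelihoods are 1/4 · 0 = 0, 1/4 · 0 = 0, 1/4 · 2/35 = 1/70, 1/4 · 3/28 = 3/112; summing to 23/560.
Normalising, the posterior is P(r = 1 | data) = 0, P(r = 2 | data) = 0, P(r = 4 | data) = 8/23, P(r = 5 | data) = 15/23.
Averaging over the posterior, P(orange next | data) = (1/4)(8/23) + (1/2)(15/23) = 19/46.

0.4130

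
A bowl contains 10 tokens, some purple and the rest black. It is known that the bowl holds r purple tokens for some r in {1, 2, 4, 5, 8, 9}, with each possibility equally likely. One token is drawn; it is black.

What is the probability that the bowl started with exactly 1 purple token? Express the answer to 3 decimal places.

For each hypothesis, P(data | H) works out to: P(data | r = 1) = (9/10) = 9/10; P(data | r = 2) = (8/10) = 4/5; P(data | r = 4) = (6/10) = 3/5; P(data | r = 5) = (5/10) = 1/2; P(data | r = 8) = (2/10) = 1/5; P(data | r = 9) = (1/10) = 1/10.
Multiplying each by its prior: 1/6 · 9/10 = 3/20, 1/6 · 4/5 = 2/15, 1/6 · 3/5 = 1/10, 1/6 · 1/2 = 1/12, 1/6 · 1/5 = 1/30, 1/6 · 1/10 = 1/60; summing to 31/60.
So P(r = 1 | data) = (3/20) / (31/60) = 9/31.

0.290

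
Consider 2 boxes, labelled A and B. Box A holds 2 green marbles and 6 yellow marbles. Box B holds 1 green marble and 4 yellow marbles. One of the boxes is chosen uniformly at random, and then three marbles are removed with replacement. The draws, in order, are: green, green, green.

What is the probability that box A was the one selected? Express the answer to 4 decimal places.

For each hypothesis, P(data | H) works out to: P(data | box A) = (2/8)(2/8)(2/8) = 0.015625; P(data | box B) = (1/5)(1/5)(1/5) = 0.008.
Weighting by the prior gives 1/2 · 0.015625 = 0.0078125, 1/2 · 0.008 = 0.004; summing to 0.011813.
Therefore the posterior P(box A | data) = (0.0078125) / (0.011813) = 0.66138.

0.6614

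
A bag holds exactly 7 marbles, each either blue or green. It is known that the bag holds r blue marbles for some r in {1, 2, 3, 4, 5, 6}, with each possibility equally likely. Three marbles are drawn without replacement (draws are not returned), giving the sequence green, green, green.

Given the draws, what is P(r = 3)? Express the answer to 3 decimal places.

0.114

The likelihood of the observed sequence under each hypothesis: P(data | r = 1) = (6/7)(5/6)(4/5) = 4/7; P(data | r = 2) = (5/7)(4/6)(3/5) = 2/7; P(data | r = 3) = (4/7)(3/6)(2/5) = 4/35; P(data | r = 4) = (3/7)(2/6)(1/5) = 1/35; P(data | r = 5) = (2/7)(1/6)(0/5) = 0; P(data | r = 6) = (1/7)(0/6) = 0.
The prior-weighted likelihoods are 1/6 · 4/7 = 2/21, 1/6 · 2/7 = 1/21, 1/6 · 4/35 = 2/105, 1/6 · 1/35 = 1/210, 1/6 · 0 = 0, 1/6 · 0 = 0; these sum to 1/6.
Therefore the posterior P(r = 3 | data) = (2/105) / (1/6) = 4/35.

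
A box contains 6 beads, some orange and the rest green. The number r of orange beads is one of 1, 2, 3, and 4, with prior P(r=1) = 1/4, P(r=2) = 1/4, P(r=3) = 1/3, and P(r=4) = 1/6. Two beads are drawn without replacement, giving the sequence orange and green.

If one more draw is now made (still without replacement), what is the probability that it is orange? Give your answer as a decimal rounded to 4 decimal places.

For each hypothesis, P(data | H) works out to: P(data | r = 1) = (1/6)(5/5) = 1/6; P(data | r = 2) = (2/6)(4/5) = 4/15; P(data | r = 3) = (3/6)(3/5) = 3/10; P(data | r = 4) = (4/6)(2/5) = 4/15.
Weighting by the prior gives 1/4 · 1/6 = 1/24, 1/4 · 4/15 = 1/15, 1/3 · 3/10 = 1/10, 1/6 · 4/15 = 2/45; with total 91/360.
The posterior is then P(r = 1 | data) = 15/91, P(r = 2 | data) = 24/91, P(r = 3 | data) = 36/91, P(r = 4 | data) = 16/91.
Averaging over the posterior, P(orange next | data) = (0)(15/91) + (1/4)(24/91) + (1/2)(36/91) + (3/4)(16/91) = 36/91.

0.3956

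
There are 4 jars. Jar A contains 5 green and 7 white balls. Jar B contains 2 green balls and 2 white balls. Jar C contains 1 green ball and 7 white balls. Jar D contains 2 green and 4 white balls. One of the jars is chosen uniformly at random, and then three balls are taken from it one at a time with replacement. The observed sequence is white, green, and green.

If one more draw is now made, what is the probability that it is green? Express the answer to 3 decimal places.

0.417

Under each hypothesis, the probability of the observed sequence is: P(data | jar A) = (7/12)(5/12)(5/12) = 0.10127; P(data | jar B) = (2/4)(2/4)(2/4) = 0.125; P(data | jar C) = (7/8)(1/8)(1/8) = 0.013672; P(data | jar D) = (4/6)(2/6)(2/6) = 0.074074.
Weighting by the prior gives 1/4 · 0.10127 = 0.025318, 1/4 · 0.125 = 0.03125, 1/4 · 0.013672 = 0.003418, 1/4 · 0.074074 = 0.018519; summing to 0.078505.
Dividing through by the total gives posterior P(jar A | data) = 0.32251, P(jar B | data) = 0.39806, P(jar C | data) = 0.043538, P(jar D | data) = 0.23589.
So P(green next | data) = Σ P(green next | H) P(H | data) = (5/12)(0.32251) + (1/2)(0.39806) + (1/8)(0.043538) + (1/3)(0.23589) = 0.41748.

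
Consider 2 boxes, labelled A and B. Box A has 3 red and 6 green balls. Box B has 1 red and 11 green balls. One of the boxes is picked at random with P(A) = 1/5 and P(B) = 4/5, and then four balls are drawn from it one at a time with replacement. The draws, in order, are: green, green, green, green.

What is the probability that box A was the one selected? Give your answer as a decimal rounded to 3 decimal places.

0.065

Under each hypothesis, the probability of the observed sequence is: P(data | box A) = (6/9)(6/9)(6/9)(6/9) = 0.19753; P(data | box B) = (11/12)(11/12)(11/12)(11/12) = 0.70607.
Multiplying each by its prior: 1/5 · 0.19753 = 0.039506, 4/5 · 0.70607 = 0.56485; summing to 0.60436.
So P(box A | data) = (0.039506) / (0.60436) = 0.065369.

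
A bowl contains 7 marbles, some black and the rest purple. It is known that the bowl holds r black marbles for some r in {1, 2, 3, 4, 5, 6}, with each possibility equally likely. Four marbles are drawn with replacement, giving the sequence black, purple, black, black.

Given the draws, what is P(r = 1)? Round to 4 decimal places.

0.0074

The likelihood of the observed sequence under each hypothesis: P(data | r = 1) = (1/7)(6/7)(1/7)(1/7) = 0.002499; P(data | r = 2) = (2/7)(5/7)(2/7)(2/7) = 0.01666; P(data | r = 3) = (3/7)(4/7)(3/7)(3/7) = 0.044981; P(data | r = 4) = (4/7)(3/7)(4/7)(4/7) = 0.079967; P(data | r = 5) = (5/7)(2/7)(5/7)(5/7) = 0.10412; P(data | r = 6) = (6/7)(1/7)(6/7)(6/7) = 0.089963.
The prior-weighted likelihoods are 1/6 · 0.002499 = 0.00041649, 1/6 · 0.01666 = 0.0027766, 1/6 · 0.044981 = 0.0074969, 1/6 · 0.079967 = 0.013328, 1/6 · 0.10412 = 0.017354, 1/6 · 0.089963 = 0.014994; summing to 0.056365.
Therefore the posterior P(r = 1 | data) = (0.00041649) / (0.056365) = 0.0073892.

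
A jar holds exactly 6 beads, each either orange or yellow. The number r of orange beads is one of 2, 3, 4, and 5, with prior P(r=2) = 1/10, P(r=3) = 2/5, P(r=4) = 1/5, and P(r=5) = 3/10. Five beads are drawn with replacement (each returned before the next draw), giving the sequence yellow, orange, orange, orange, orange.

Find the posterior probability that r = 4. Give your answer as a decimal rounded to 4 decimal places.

The likelihood of the observed sequence under each hypothesis: P(data | r = 2) = (4/6)(2/6)(2/6)(2/6)(2/6) = 0.0082305; P(data | r = 3) = (3/6)(3/6)(3/6)(3/6)(3/6) = 0.03125; P(data | r = 4) = (2/6)(4/6)(4/6)(4/6)(4/6) = 0.065844; P(data | r = 5) = (1/6)(5/6)(5/6)(5/6)(5/6) = 0.080376.
Multiplying each by its prior: 1/10 · 0.0082305 = 0.00082305, 2/5 · 0.03125 = 0.0125, 1/5 · 0.065844 = 0.013169, 3/10 · 0.080376 = 0.024113; summing to 0.050604.
Therefore the posterior P(r = 4 | data) = (0.013169) / (0.050604) = 0.26023.

0.2602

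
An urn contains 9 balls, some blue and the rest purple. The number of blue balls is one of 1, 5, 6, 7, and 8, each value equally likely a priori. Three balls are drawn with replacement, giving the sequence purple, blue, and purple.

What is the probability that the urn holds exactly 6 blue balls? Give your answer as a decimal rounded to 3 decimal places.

Under each hypothesis, the probability of the observed sequence is: P(data | r = 1) = (8/9)(1/9)(8/9) = 0.087791; P(data | r = 5) = (4/9)(5/9)(4/9) = 0.10974; P(data | r = 6) = (3/9)(6/9)(3/9) = 0.074074; P(data | r = 7) = (2/9)(7/9)(2/9) = 0.038409; P(data | r = 8) = (1/9)(8/9)(1/9) = 0.010974.
Multiplying each by its prior: 1/5 · 0.087791 = 0.017558, 1/5 · 0.10974 = 0.021948, 1/5 · 0.074074 = 0.014815, 1/5 · 0.038409 = 0.0076818, 1/5 · 0.010974 = 0.0021948; with total 0.064198.
By Bayes' rule, P(r = 6 | data) = (0.014815) / (0.064198) = 0.23077.

0.231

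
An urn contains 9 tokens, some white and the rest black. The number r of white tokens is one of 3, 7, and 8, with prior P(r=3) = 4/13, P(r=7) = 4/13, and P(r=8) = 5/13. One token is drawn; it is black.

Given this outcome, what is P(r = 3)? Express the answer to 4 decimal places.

The likelihood of this draw under each hypothesis: P(data | r = 3) = (6/9) = 2/3; P(data | r = 7) = (2/9) = 2/9; P(data | r = 8) = (1/9) = 1/9.
The prior-weighted likelihoods are 4/13 · 2/3 = 8/39, 4/13 · 2/9 = 8/117, 5/13 · 1/9 = 5/117; summing to 37/117.
By Bayes' rule, P(r = 3 | data) = (8/39) / (37/117) = 24/37.

0.6486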